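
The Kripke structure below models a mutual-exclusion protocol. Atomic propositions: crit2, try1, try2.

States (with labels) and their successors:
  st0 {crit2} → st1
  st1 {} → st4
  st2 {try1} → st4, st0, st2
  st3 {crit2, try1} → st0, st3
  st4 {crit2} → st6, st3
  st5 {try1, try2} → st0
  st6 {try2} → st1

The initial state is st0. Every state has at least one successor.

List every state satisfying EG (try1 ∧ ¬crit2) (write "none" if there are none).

States satisfying try1 ∧ ¬crit2: {st2, st5}.
States satisfying EG (try1 ∧ ¬crit2): {st2}.

{st2}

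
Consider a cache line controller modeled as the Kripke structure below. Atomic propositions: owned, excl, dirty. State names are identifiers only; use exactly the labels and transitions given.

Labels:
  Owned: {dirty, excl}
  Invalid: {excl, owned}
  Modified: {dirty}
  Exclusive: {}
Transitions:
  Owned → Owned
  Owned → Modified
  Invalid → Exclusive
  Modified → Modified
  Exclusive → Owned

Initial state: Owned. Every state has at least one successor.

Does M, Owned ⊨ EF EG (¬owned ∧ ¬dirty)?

States satisfying EG (¬owned ∧ ¬dirty): ∅.
States satisfying EF EG (¬owned ∧ ¬dirty): ∅.
No suitable path/successor from Owned witnesses the formula.
Owned ∉ Sat(EF EG (¬owned ∧ ¬dirty)).

Does not hold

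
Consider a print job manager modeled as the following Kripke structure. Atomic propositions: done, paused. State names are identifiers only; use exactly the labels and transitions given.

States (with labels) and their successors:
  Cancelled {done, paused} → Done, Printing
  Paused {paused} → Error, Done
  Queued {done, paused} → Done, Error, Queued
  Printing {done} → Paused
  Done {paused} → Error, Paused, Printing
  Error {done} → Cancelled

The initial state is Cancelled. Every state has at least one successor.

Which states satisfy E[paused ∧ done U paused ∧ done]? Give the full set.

States satisfying paused ∧ done: {Cancelled, Queued}.
States satisfying E[paused ∧ done U paused ∧ done]: {Cancelled, Queued}.

{Cancelled, Queued}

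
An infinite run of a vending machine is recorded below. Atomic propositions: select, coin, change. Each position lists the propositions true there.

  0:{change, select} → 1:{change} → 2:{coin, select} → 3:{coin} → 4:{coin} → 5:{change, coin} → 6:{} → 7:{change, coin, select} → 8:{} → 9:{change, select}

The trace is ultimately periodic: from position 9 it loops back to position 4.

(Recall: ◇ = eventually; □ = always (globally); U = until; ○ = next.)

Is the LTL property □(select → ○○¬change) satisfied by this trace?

Violated

select → ○○¬change must hold at every position from 0 onward. It fails at position 7, so □(select → ○○¬change) is false.
Positions where select holds: 0, 2, 7, 9.
Check ○○¬change at each: 0→ok, 2→ok, 7→fails, 9→fails.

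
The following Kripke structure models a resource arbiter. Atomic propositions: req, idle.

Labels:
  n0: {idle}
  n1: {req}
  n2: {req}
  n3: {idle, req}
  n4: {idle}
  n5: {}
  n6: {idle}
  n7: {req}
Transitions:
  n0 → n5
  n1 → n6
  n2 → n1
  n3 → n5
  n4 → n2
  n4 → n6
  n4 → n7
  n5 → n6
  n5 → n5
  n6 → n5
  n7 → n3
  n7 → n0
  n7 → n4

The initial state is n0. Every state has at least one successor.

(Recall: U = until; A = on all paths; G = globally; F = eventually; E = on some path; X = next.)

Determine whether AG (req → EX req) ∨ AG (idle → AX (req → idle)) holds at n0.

States satisfying req → EX req: {n0, n2, n4, n5, n6, n7}.
States satisfying AG (req → EX req): {n0, n5, n6}.
States satisfying idle → AX (req → idle): {n0, n1, n2, n3, n5, n6, n7}.
States satisfying AG (idle → AX (req → idle)): {n0, n1, n2, n3, n5, n6}.
States satisfying AG (req → EX req) ∨ AG (idle → AX (req → idle)): {n0, n1, n2, n3, n5, n6}.
n0 ∈ Sat(AG (req → EX req) ∨ AG (idle → AX (req → idle))).

Satisfied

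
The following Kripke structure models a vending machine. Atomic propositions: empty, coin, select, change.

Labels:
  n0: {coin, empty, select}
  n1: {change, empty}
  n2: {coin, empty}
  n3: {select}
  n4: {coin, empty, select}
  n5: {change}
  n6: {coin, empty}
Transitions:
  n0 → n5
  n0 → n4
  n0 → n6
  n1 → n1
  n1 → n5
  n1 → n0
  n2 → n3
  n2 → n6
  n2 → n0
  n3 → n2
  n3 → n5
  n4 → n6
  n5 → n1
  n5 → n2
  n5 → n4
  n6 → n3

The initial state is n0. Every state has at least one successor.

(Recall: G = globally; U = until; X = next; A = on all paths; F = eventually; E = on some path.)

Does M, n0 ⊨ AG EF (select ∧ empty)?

Satisfied

States satisfying EF (select ∧ empty): {n0, n1, n2, n3, n4, n5, n6}.
States satisfying AG EF (select ∧ empty): {n0, n1, n2, n3, n4, n5, n6}.
Every state reachable from n0 satisfies EF (select ∧ empty).
n0 ∈ Sat(AG EF (select ∧ empty)).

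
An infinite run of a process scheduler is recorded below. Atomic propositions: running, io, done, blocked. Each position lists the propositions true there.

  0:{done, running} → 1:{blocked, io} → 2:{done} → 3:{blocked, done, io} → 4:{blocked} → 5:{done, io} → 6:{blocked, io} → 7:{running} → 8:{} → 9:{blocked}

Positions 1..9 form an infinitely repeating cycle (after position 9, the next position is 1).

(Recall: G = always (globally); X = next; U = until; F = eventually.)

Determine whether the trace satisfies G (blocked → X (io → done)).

blocked → X (io → done) must hold at every position from 0 onward. It fails at position 9, so G (blocked → X (io → done)) is false.
Positions where blocked holds: 1, 3, 4, 6, 9.
Check X (io → done) at each: 1→ok, 3→ok, 4→ok, 6→ok, 9→fails.

Does not hold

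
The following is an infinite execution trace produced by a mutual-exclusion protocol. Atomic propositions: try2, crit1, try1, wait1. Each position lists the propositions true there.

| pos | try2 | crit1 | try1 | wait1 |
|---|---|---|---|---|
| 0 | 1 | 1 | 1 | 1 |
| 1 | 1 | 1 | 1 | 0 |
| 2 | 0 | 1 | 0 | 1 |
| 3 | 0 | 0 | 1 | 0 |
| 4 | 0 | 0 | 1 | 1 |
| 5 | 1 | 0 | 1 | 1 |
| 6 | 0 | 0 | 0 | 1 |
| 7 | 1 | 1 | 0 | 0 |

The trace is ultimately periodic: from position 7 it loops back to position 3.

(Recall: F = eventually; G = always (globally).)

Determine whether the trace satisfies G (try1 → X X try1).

Violated

try1 → X X try1 must hold at every position from 0 onward. It fails at position 0, so G (try1 → X X try1) is false.
Positions where try1 holds: 0, 1, 3, 4, 5.
Check X X try1 at each: 0→fails, 1→ok, 3→ok, 4→fails, 5→fails.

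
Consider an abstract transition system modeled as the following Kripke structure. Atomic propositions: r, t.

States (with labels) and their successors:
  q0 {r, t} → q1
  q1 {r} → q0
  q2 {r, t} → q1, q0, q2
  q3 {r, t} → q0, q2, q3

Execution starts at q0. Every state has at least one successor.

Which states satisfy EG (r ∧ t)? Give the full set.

{q2, q3}

States satisfying r ∧ t: {q0, q2, q3}.
States satisfying EG (r ∧ t): {q2, q3}.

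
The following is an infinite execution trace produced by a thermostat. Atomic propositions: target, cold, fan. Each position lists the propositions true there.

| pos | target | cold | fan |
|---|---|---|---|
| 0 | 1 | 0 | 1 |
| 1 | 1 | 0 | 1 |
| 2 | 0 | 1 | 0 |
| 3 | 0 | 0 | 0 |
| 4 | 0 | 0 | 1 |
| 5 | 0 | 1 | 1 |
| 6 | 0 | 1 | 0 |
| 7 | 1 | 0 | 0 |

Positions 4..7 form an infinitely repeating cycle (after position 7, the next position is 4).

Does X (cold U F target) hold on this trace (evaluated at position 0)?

The position after 0 is 1; cold U F target is true there.

Satisfied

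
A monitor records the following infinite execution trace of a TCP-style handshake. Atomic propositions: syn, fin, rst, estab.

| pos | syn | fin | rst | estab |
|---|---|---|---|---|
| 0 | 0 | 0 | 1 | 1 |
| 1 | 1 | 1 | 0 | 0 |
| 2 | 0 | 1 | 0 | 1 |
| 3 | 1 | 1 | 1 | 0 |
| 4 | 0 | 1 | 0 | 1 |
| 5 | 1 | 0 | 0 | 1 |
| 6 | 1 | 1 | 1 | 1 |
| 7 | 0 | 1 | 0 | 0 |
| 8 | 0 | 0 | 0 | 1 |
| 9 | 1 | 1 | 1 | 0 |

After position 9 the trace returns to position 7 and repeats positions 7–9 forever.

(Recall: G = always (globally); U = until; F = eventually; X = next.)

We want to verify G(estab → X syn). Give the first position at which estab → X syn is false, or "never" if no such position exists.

6

Check estab → X syn at each position in order: 0 ✓, 1 ✓, 2 ✓, 3 ✓, 4 ✓, 5 ✓.
At position 6 the labels are {estab, fin, rst, syn} and the next position 7 has {fin}, so estab → X syn is false there. This is the first violation.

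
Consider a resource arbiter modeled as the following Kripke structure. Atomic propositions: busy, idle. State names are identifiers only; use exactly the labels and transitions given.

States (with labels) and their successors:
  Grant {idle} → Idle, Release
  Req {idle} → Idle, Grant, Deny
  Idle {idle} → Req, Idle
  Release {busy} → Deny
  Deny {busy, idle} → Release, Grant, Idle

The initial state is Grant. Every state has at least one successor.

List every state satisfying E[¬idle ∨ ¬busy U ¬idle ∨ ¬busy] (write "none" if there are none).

{Grant, Req, Idle, Release}

States satisfying ¬idle ∨ ¬busy: {Grant, Req, Idle, Release}.
States satisfying E[¬idle ∨ ¬busy U ¬idle ∨ ¬busy]: {Grant, Req, Idle, Release}.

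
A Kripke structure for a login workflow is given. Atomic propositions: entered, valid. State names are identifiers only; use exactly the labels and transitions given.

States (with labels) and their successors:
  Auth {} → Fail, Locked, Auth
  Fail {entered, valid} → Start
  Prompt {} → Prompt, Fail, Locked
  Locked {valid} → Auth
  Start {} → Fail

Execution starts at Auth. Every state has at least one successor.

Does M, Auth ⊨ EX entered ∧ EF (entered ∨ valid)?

States satisfying entered: {Fail}.
States satisfying EX entered: {Auth, Prompt, Start}.
States satisfying entered ∨ valid: {Fail, Locked}.
States satisfying EF (entered ∨ valid): {Auth, Fail, Prompt, Locked, Start}.
States satisfying EX entered ∧ EF (entered ∨ valid): {Auth, Prompt, Start}.
Auth ∈ Sat(EX entered ∧ EF (entered ∨ valid)).

Satisfied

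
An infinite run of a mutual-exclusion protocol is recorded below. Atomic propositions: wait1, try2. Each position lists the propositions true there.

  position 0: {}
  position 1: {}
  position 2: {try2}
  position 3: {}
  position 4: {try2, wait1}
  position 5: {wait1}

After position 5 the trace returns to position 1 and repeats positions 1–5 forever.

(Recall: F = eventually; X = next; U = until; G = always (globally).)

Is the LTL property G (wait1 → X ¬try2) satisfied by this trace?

wait1 → X ¬try2 holds at every position 0..5, and those are all positions ever visited, so G (wait1 → X ¬try2) holds.
Positions where wait1 holds: 4, 5.
Check X ¬try2 at each: 4→ok, 5→ok.

Holds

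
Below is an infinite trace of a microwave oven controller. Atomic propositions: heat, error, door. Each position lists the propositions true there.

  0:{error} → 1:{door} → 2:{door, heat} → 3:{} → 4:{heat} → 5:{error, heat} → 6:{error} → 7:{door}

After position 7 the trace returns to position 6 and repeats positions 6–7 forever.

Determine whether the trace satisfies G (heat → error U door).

heat → error U door must hold at every position from 0 onward. It fails at position 4, so G (heat → error U door) is false.
Positions where heat holds: 2, 4, 5.
Check error U door at each: 2→ok, 4→fails, 5→ok.

Does not hold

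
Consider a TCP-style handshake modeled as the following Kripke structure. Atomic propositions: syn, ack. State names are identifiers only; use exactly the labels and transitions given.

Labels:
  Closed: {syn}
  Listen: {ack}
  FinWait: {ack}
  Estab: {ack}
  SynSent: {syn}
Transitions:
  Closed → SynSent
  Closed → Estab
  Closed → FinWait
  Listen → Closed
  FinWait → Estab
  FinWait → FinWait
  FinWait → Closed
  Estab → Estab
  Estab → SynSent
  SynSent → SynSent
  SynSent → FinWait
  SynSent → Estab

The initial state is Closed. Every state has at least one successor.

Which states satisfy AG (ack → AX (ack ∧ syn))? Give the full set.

States satisfying ack → AX (ack ∧ syn): {Closed, SynSent}.
States satisfying AG (ack → AX (ack ∧ syn)): ∅.

none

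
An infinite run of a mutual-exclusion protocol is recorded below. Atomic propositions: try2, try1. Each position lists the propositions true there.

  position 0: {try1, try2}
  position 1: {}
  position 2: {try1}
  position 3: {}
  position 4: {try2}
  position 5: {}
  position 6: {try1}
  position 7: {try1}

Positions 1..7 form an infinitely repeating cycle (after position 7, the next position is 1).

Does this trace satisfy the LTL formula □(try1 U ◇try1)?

Yes

try1 U ◇try1 holds at every position 0..7, and those are all positions ever visited, so □(try1 U ◇try1) holds.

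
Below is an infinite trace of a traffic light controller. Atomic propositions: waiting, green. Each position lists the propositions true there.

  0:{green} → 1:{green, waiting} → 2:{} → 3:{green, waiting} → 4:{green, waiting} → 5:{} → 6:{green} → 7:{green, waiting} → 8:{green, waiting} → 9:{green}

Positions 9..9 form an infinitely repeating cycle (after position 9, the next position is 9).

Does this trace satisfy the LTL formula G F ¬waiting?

Satisfied

F ¬waiting holds at every position 0..9, and those are all positions ever visited, so G F ¬waiting holds.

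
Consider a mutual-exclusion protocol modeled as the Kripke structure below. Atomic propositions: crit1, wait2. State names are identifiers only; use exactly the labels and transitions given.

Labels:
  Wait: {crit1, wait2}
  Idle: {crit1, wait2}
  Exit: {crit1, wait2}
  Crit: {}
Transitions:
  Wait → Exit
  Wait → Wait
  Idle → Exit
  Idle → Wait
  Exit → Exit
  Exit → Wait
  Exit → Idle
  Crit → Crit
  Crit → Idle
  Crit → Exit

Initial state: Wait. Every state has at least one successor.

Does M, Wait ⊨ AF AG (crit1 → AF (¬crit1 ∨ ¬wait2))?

No

States satisfying AG (crit1 → AF (¬crit1 ∨ ¬wait2)): ∅.
States satisfying AF AG (crit1 → AF (¬crit1 ∨ ¬wait2)): ∅.
There is a path from Wait along which AG (crit1 → AF (¬crit1 ∨ ¬wait2)) never holds.
Wait ∉ Sat(AF AG (crit1 → AF (¬crit1 ∨ ¬wait2))).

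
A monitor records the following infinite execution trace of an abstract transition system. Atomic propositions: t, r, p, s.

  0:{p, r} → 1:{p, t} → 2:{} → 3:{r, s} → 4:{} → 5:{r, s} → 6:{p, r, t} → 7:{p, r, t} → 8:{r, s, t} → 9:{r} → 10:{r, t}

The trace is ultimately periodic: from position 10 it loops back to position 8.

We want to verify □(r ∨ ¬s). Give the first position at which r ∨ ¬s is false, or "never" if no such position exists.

never

r ∨ ¬s holds at every position 0..10, and those are all the positions the trace ever visits, so the invariant □(r ∨ ¬s) is never violated.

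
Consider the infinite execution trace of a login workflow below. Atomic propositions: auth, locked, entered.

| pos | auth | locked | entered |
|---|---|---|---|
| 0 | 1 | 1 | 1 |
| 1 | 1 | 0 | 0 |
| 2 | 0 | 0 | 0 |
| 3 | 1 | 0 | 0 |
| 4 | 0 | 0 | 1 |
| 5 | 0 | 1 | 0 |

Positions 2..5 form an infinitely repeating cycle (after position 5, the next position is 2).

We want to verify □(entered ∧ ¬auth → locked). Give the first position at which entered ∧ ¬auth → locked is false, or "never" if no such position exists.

Check entered ∧ ¬auth → locked at each position in order: 0 ✓, 1 ✓, 2 ✓, 3 ✓.
At position 4 the labels are {entered}, so entered ∧ ¬auth → locked is false there. This is the first violation.

4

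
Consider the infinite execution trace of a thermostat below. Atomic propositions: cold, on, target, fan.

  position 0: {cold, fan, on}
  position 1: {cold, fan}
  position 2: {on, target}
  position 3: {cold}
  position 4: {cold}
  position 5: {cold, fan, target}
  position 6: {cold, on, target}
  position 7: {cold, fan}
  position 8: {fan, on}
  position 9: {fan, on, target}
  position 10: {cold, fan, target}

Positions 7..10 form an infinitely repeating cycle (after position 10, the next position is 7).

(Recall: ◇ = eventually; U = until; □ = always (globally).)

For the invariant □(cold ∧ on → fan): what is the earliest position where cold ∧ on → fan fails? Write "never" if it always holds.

Check cold ∧ on → fan at each position in order: 0 ✓, 1 ✓, 2 ✓, 3 ✓, 4 ✓, 5 ✓.
At position 6 the labels are {cold, on, target}, so cold ∧ on → fan is false there. This is the first violation.

6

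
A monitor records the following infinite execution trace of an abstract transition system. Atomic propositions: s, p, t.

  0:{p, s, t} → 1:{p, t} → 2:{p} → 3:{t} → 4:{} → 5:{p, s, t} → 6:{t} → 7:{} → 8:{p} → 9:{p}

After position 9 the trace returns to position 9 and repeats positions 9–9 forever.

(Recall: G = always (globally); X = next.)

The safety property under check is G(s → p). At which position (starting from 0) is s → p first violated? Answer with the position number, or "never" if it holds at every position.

s → p holds at every position 0..9, and those are all the positions the trace ever visits, so the invariant G(s → p) is never violated.

never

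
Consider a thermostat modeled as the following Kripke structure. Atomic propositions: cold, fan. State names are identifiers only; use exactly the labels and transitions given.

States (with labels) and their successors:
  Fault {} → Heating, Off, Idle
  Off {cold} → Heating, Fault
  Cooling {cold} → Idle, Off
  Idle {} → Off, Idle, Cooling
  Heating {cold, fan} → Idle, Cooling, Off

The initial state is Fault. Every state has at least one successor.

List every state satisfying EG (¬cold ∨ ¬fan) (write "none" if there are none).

States satisfying ¬cold ∨ ¬fan: {Fault, Off, Cooling, Idle}.
States satisfying EG (¬cold ∨ ¬fan): {Fault, Off, Cooling, Idle}.

{Fault, Off, Cooling, Idle}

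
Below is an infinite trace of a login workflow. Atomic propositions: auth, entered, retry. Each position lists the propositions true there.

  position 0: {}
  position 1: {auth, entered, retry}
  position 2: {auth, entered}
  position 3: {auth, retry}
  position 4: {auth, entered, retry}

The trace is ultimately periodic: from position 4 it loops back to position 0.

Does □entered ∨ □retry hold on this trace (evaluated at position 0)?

Violated

entered must hold at every position from 0 onward. It fails at position 0, so □entered is false.
retry must hold at every position from 0 onward. It fails at position 0, so □retry is false.
At position 0: □entered is false; □retry is false; so □entered ∨ □retry is false.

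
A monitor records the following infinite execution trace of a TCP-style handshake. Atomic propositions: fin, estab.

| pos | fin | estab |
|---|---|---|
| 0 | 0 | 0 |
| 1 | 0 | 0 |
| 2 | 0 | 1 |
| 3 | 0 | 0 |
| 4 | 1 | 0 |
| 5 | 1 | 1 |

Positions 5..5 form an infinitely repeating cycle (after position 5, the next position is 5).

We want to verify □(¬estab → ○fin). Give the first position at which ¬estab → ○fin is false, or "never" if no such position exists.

At position 0 the labels are {} and the next position 1 has {}, so ¬estab → ○fin is false there. This is the first violation.

0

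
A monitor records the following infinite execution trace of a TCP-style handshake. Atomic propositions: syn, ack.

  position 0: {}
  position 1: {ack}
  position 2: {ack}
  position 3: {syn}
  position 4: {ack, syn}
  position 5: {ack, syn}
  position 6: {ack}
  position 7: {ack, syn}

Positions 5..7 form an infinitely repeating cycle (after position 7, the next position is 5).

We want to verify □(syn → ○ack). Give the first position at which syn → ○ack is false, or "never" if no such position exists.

never

syn → ○ack holds at every position 0..7, and those are all the positions the trace ever visits, so the invariant □(syn → ○ack) is never violated.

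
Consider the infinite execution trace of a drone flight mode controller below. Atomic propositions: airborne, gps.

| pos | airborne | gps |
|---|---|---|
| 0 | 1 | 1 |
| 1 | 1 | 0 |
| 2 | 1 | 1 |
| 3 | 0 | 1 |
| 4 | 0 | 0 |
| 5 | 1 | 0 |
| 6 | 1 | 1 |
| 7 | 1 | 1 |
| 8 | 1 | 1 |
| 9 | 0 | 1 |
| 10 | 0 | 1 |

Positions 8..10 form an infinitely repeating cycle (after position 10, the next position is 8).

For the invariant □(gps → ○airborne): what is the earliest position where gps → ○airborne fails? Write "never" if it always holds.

2

Check gps → ○airborne at each position in order: 0 ✓, 1 ✓.
At position 2 the labels are {airborne, gps} and the next position 3 has {gps}, so gps → ○airborne is false there. This is the first violation.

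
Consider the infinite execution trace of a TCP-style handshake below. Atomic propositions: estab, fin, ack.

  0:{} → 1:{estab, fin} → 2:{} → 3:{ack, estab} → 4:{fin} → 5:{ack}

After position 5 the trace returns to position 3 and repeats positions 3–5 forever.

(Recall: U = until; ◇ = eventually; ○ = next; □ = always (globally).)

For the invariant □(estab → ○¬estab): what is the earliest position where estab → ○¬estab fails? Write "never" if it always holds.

never

estab → ○¬estab holds at every position 0..5, and those are all the positions the trace ever visits, so the invariant □(estab → ○¬estab) is never violated.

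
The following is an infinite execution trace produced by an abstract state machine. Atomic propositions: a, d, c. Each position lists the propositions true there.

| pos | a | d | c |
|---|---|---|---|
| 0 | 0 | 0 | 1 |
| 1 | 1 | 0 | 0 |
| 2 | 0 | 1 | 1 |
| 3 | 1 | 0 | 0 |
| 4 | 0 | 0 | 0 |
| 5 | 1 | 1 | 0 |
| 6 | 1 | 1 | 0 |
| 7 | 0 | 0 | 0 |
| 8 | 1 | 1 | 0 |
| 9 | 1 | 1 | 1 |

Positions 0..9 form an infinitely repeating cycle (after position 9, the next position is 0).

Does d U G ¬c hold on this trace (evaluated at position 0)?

Walking from position 0: at position 0, G ¬c has not yet held and d fails, so d U G ¬c is false.

No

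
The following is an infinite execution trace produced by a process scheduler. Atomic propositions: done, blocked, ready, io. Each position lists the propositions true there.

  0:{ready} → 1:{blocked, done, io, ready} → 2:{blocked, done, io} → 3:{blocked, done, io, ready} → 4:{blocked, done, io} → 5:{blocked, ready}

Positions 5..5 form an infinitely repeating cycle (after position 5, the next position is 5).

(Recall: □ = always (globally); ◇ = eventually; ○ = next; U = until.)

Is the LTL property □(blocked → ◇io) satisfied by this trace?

blocked → ◇io must hold at every position from 0 onward. It fails at position 5, so □(blocked → ◇io) is false.
Positions where blocked holds: 1, 2, 3, 4, 5.
Check ◇io at each: 1→ok, 2→ok, 3→ok, 4→ok, 5→fails.

No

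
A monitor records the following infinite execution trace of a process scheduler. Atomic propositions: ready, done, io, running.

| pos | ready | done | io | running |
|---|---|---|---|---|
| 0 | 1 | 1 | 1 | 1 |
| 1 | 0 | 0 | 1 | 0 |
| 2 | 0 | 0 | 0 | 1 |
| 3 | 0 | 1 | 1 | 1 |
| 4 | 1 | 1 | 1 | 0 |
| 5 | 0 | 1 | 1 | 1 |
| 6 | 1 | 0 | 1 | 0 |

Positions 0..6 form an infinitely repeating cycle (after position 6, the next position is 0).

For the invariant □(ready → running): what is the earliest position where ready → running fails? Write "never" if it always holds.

Check ready → running at each position in order: 0 ✓, 1 ✓, 2 ✓, 3 ✓.
At position 4 the labels are {done, io, ready}, so ready → running is false there. This is the first violation.

4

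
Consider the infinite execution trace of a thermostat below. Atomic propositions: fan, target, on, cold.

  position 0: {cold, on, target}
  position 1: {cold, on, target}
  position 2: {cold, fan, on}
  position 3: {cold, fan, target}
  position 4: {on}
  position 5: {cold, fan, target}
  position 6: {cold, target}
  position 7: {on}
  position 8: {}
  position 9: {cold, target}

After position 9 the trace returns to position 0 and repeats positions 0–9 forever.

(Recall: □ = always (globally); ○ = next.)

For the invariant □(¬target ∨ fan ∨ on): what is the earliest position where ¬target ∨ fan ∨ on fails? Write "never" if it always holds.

6

Check ¬target ∨ fan ∨ on at each position in order: 0 ✓, 1 ✓, 2 ✓, 3 ✓, 4 ✓, 5 ✓.
At position 6 the labels are {cold, target}, so ¬target ∨ fan ∨ on is false there. This is the first violation.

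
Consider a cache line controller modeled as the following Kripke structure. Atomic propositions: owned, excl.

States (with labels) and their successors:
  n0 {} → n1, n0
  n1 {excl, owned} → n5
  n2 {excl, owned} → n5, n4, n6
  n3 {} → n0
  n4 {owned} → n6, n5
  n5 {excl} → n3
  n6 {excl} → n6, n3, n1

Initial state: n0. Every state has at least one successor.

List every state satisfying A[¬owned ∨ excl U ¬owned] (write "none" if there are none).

States satisfying ¬owned ∨ excl: {n0, n1, n2, n3, n5, n6}.
States satisfying ¬owned: {n0, n3, n5, n6}.
States satisfying A[¬owned ∨ excl U ¬owned]: {n0, n1, n3, n5, n6}.

{n0, n1, n3, n5, n6}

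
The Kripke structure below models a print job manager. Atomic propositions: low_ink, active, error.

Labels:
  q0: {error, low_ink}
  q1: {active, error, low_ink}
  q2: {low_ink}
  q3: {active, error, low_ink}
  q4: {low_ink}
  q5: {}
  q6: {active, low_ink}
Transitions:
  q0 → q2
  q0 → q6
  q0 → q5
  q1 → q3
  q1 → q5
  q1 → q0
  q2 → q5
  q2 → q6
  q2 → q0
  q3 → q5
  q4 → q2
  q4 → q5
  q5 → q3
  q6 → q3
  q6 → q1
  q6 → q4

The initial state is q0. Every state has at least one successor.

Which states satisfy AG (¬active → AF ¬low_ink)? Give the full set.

States satisfying ¬active → AF ¬low_ink: {q1, q3, q5, q6}.
States satisfying AG (¬active → AF ¬low_ink): {q3, q5}.

{q3, q5}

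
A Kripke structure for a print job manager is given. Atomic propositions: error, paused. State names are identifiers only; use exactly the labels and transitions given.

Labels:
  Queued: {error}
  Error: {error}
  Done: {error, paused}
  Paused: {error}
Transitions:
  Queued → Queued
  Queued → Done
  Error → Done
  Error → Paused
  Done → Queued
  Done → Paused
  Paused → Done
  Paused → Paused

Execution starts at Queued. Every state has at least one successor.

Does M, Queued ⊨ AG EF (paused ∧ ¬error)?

States satisfying EF (paused ∧ ¬error): ∅.
States satisfying AG EF (paused ∧ ¬error): ∅.
Done is reachable from Queued and violates EF (paused ∧ ¬error), so AG fails at Queued.
Queued ∉ Sat(AG EF (paused ∧ ¬error)).

Violated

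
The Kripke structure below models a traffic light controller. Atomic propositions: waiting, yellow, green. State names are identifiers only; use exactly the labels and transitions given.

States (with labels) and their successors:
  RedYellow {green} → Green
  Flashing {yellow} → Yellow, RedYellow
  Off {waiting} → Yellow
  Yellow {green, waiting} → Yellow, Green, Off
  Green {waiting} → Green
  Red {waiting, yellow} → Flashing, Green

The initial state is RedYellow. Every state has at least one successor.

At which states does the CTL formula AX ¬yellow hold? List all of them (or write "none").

{RedYellow, Flashing, Off, Yellow, Green}

States satisfying ¬yellow: {RedYellow, Off, Yellow, Green}.
States satisfying AX ¬yellow: {RedYellow, Flashing, Off, Yellow, Green}.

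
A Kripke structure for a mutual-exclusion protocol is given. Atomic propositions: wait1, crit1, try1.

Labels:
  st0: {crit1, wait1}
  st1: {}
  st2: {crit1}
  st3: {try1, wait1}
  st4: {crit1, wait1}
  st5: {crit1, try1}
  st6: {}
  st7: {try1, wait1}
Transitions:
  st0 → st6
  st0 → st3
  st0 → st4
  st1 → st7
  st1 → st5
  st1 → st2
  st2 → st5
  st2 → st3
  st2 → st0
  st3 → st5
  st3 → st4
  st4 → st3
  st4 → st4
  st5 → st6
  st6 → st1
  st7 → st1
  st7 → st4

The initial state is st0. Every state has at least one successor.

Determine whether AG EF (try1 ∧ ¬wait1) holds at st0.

Yes

States satisfying EF (try1 ∧ ¬wait1): {st0, st1, st2, st3, st4, st5, st6, st7}.
States satisfying AG EF (try1 ∧ ¬wait1): {st0, st1, st2, st3, st4, st5, st6, st7}.
Every state reachable from st0 satisfies EF (try1 ∧ ¬wait1).
st0 ∈ Sat(AG EF (try1 ∧ ¬wait1)).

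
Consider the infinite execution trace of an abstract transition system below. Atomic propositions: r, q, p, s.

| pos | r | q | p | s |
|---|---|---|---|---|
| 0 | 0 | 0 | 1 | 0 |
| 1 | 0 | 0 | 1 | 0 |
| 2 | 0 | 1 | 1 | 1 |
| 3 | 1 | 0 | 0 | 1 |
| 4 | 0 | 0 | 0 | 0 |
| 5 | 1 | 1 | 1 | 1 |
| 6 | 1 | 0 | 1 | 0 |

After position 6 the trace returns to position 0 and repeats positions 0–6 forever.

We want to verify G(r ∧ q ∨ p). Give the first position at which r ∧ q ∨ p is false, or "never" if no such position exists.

3

Check r ∧ q ∨ p at each position in order: 0 ✓, 1 ✓, 2 ✓.
At position 3 the labels are {r, s}, so r ∧ q ∨ p is false there. This is the first violation.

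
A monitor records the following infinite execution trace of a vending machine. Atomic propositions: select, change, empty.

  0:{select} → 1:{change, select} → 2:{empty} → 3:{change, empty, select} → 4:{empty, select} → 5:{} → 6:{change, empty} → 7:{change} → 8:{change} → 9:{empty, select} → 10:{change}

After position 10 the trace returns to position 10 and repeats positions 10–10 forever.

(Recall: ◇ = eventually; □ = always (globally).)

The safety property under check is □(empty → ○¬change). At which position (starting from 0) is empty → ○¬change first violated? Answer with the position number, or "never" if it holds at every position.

Check empty → ○¬change at each position in order: 0 ✓, 1 ✓.
At position 2 the labels are {empty} and the next position 3 has {change, empty, select}, so empty → ○¬change is false there. This is the first violation.

2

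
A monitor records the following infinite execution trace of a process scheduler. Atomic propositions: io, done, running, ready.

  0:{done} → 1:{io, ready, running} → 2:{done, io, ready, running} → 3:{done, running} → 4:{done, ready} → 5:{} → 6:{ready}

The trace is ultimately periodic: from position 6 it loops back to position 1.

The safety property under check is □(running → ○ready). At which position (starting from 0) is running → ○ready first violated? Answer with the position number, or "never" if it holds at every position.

2

Check running → ○ready at each position in order: 0 ✓, 1 ✓.
At position 2 the labels are {done, io, ready, running} and the next position 3 has {done, running}, so running → ○ready is false there. This is the first violation.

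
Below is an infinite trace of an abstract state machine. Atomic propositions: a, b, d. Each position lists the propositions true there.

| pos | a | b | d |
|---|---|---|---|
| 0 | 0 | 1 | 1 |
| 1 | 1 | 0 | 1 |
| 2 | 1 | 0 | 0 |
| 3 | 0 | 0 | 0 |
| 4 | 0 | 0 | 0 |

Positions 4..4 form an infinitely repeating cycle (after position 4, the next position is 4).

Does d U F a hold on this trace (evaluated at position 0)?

Walking from position 0: F a first holds at position 0, and d holds at every earlier position along the way, so d U F a holds.

Yes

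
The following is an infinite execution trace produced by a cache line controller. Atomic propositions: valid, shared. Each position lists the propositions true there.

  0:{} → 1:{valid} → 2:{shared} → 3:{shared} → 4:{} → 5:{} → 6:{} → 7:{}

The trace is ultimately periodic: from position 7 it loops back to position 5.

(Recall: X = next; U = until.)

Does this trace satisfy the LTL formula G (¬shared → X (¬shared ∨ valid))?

Violated

¬shared → X (¬shared ∨ valid) must hold at every position from 0 onward. It fails at position 1, so G (¬shared → X (¬shared ∨ valid)) is false.
Positions where ¬shared holds: 0, 1, 4, 5, 6, 7.
Check X (¬shared ∨ valid) at each: 0→ok, 1→fails, 4→ok, 5→ok, 6→ok, 7→ok.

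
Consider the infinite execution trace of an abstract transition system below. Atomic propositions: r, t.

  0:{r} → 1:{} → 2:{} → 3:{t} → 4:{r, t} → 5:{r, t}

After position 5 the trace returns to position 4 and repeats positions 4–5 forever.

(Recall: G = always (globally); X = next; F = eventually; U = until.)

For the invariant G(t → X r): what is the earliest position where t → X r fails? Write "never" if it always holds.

never

t → X r holds at every position 0..5, and those are all the positions the trace ever visits, so the invariant G(t → X r) is never violated.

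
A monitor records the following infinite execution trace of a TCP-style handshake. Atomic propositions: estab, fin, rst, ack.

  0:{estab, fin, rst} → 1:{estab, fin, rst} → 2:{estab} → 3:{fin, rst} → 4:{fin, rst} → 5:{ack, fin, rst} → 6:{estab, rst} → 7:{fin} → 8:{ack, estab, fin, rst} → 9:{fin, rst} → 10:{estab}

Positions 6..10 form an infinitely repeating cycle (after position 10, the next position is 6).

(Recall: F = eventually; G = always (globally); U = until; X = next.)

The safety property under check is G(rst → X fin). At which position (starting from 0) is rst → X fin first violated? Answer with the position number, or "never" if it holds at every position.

1

Check rst → X fin at each position in order: 0 ✓.
At position 1 the labels are {estab, fin, rst} and the next position 2 has {estab}, so rst → X fin is false there. This is the first violation.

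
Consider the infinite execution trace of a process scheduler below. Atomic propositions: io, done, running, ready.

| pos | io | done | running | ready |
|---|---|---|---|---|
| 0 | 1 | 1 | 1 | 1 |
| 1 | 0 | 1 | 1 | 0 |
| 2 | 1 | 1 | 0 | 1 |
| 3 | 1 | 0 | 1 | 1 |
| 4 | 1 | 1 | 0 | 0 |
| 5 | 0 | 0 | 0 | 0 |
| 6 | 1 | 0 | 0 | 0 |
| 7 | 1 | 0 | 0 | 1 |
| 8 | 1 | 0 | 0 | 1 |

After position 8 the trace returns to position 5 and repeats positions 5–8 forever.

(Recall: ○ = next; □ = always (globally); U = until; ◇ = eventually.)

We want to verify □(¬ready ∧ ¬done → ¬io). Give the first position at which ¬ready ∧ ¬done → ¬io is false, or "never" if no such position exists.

6

Check ¬ready ∧ ¬done → ¬io at each position in order: 0 ✓, 1 ✓, 2 ✓, 3 ✓, 4 ✓, 5 ✓.
At position 6 the labels are {io}, so ¬ready ∧ ¬done → ¬io is false there. This is the first violation.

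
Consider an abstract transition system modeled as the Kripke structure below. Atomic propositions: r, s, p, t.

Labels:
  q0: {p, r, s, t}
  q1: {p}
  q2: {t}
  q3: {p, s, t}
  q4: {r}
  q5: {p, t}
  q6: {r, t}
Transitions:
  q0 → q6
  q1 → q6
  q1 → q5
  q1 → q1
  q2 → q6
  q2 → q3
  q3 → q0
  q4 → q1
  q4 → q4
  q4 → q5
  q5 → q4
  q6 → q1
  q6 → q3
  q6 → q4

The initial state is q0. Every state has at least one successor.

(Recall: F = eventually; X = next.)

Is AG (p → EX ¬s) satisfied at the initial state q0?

Violated

States satisfying p → EX ¬s: {q0, q1, q2, q4, q5, q6}.
States satisfying AG (p → EX ¬s): ∅.
q3 is reachable from q0 and violates p → EX ¬s, so AG fails at q0.
q0 ∉ Sat(AG (p → EX ¬s)).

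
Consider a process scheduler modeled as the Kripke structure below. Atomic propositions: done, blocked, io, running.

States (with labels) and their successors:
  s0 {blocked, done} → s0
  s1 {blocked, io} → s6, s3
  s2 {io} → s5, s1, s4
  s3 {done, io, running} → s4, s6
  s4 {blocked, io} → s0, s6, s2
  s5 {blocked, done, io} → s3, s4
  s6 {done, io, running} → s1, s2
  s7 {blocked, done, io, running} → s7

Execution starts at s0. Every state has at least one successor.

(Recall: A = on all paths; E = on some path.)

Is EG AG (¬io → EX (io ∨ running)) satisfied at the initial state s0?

States satisfying AG (¬io → EX (io ∨ running)): {s7}.
States satisfying EG AG (¬io → EX (io ∨ running)): {s7}.
No suitable path/successor from s0 witnesses the formula.
s0 ∉ Sat(EG AG (¬io → EX (io ∨ running))).

Violated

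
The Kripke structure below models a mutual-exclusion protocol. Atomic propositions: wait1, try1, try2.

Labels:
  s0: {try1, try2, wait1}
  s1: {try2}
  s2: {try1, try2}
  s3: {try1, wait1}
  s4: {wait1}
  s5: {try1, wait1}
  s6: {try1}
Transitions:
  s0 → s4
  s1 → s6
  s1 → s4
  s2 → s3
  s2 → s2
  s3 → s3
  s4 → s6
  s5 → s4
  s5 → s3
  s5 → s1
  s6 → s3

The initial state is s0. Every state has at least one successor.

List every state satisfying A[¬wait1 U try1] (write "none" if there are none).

States satisfying ¬wait1: {s1, s2, s6}.
States satisfying try1: {s0, s2, s3, s5, s6}.
States satisfying A[¬wait1 U try1]: {s0, s2, s3, s5, s6}.

{s0, s2, s3, s5, s6}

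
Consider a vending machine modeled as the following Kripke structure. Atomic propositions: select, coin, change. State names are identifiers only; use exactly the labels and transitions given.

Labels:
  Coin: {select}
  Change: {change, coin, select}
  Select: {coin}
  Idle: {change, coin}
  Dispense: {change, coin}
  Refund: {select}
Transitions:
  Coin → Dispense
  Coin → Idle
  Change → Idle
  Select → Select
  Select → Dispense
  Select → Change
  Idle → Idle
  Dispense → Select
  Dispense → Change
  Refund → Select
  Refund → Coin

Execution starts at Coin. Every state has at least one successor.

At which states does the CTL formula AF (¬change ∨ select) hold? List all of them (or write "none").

States satisfying ¬change ∨ select: {Coin, Change, Select, Refund}.
States satisfying AF (¬change ∨ select): {Coin, Change, Select, Dispense, Refund}.

{Coin, Change, Select, Dispense, Refund}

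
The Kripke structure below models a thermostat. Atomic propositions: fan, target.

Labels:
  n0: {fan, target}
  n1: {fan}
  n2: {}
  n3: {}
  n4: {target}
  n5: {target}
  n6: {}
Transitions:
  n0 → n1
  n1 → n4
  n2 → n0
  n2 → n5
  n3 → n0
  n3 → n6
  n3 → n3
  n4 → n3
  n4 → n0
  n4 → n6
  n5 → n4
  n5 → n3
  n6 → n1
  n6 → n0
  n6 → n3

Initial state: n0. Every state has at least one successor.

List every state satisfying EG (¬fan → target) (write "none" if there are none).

{n0, n1, n4, n5}

States satisfying ¬fan → target: {n0, n1, n4, n5}.
States satisfying EG (¬fan → target): {n0, n1, n4, n5}.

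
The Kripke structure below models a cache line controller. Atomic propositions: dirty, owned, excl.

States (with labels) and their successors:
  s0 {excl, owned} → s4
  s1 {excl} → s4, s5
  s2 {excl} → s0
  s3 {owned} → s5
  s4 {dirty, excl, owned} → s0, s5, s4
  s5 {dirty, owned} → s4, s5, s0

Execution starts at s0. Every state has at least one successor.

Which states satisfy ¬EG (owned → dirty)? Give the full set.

States satisfying owned → dirty: {s1, s2, s4, s5}.
States satisfying EG (owned → dirty): {s1, s4, s5}.
States satisfying ¬EG (owned → dirty): {s0, s2, s3}.

{s0, s2, s3}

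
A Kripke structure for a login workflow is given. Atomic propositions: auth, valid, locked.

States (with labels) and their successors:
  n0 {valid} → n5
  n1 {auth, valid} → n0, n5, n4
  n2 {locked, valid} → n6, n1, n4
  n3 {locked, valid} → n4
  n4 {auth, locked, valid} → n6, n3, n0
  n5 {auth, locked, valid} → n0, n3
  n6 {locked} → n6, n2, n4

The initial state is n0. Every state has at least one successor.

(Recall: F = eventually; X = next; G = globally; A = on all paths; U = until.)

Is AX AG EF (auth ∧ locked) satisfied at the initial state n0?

Satisfied

States satisfying AG EF (auth ∧ locked): {n0, n1, n2, n3, n4, n5, n6}.
States satisfying AX AG EF (auth ∧ locked): {n0, n1, n2, n3, n4, n5, n6}.
n0 ∈ Sat(AX AG EF (auth ∧ locked)).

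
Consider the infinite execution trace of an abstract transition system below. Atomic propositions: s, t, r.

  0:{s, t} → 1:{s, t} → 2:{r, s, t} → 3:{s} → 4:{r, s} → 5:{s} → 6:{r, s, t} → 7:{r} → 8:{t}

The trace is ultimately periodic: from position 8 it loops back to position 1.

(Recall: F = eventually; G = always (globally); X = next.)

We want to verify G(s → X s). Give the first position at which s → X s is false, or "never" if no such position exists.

Check s → X s at each position in order: 0 ✓, 1 ✓, 2 ✓, 3 ✓, 4 ✓, 5 ✓.
At position 6 the labels are {r, s, t} and the next position 7 has {r}, so s → X s is false there. This is the first violation.

6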